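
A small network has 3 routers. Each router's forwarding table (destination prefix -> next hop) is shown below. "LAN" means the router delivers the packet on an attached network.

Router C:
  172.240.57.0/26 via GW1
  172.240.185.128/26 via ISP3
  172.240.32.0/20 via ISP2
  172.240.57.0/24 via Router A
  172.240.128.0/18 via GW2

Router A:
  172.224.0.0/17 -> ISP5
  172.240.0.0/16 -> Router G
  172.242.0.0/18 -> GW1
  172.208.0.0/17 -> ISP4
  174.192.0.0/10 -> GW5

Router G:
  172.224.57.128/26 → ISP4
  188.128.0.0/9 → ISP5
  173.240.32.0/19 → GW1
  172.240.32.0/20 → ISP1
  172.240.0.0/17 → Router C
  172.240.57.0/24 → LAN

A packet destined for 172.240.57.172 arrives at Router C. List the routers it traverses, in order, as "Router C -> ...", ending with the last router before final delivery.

Router C -> Router A -> Router G

At Router C: longest match for 172.240.57.172 is 172.240.57.0/24 -> Router A
At Router A: longest match for 172.240.57.172 is 172.240.0.0/16 -> Router G
At Router G: longest match for 172.240.57.172 is 172.240.57.0/24 -> LAN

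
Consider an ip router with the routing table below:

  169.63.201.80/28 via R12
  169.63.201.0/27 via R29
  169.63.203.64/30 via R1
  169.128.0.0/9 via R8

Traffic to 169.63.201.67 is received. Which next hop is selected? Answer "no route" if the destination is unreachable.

no route

No entry's prefix contains 169.63.201.67; there is no default route.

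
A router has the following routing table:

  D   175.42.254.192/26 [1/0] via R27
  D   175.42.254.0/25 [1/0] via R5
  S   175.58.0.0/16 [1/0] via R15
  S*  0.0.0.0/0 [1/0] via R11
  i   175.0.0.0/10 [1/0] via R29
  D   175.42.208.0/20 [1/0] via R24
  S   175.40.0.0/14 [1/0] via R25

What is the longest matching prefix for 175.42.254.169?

175.40.0.0/14

Entries matching 175.42.254.169:
  0.0.0.0/0 (default, matches everything)
  175.0.0.0/10 (175.0.0.0 - 175.63.255.255)
  175.40.0.0/14 (175.40.0.0 - 175.43.255.255)
Most specific is 175.40.0.0/14.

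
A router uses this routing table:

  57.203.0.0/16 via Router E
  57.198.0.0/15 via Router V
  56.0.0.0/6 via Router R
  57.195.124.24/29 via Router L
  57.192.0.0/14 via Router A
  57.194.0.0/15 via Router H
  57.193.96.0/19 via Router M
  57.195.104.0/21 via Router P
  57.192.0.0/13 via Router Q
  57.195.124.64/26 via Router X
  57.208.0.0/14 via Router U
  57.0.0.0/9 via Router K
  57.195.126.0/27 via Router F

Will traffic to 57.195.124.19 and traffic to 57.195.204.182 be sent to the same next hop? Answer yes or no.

yes

57.195.124.19: longest match 57.194.0.0/15 -> Router H
57.195.204.182: longest match 57.194.0.0/15 -> Router H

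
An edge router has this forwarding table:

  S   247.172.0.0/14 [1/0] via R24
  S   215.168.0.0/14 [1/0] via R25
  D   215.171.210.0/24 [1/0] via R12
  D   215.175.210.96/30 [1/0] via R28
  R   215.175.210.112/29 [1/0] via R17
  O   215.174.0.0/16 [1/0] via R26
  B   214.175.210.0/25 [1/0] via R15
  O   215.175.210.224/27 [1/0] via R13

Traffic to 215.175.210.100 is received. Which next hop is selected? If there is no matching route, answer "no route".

No entry's prefix contains 215.175.210.100; there is no default route.

no route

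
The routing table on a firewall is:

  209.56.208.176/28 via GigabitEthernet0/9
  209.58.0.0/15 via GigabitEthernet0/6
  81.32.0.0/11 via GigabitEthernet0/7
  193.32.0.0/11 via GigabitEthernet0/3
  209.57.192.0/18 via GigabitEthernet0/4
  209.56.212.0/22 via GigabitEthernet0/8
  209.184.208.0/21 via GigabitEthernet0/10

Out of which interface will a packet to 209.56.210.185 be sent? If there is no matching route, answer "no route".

no route

No entry's prefix contains 209.56.210.185; there is no default route.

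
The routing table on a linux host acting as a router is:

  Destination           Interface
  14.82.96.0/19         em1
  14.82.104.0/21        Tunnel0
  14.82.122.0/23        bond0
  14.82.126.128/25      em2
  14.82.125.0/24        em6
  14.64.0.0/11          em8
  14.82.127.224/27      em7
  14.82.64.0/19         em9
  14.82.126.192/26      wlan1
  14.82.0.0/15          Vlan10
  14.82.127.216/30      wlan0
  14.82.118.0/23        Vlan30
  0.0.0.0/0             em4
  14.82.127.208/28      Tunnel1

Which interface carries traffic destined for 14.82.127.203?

em1

Routes whose prefix contains 14.82.127.203:
  0.0.0.0/0 (default, matches everything) -> em4
  14.64.0.0/11 (14.64.0.0 - 14.95.255.255) -> em8
  14.82.0.0/15 (14.82.0.0 - 14.83.255.255) -> Vlan10
  14.82.96.0/19 (14.82.96.0 - 14.82.127.255) -> em1
More-specific entries that do NOT match:
  14.82.127.216/30 (14.82.127.216 - 14.82.127.219) does not contain 14.82.127.203
  14.82.127.208/28 (14.82.127.208 - 14.82.127.223) does not contain 14.82.127.203
  14.82.127.224/27 (14.82.127.224 - 14.82.127.255) does not contain 14.82.127.203
  14.82.126.192/26 (14.82.126.192 - 14.82.126.255) does not contain 14.82.127.203
  14.82.126.128/25 (14.82.126.128 - 14.82.126.255) does not contain 14.82.127.203
  14.82.125.0/24 (14.82.125.0 - 14.82.125.255) does not contain 14.82.127.203
  14.82.122.0/23 (14.82.122.0 - 14.82.123.255) does not contain 14.82.127.203
  14.82.118.0/23 (14.82.118.0 - 14.82.119.255) does not contain 14.82.127.203
  14.82.104.0/21 (14.82.104.0 - 14.82.111.255) does not contain 14.82.127.203
Longest matching prefix is /19 -> interface em1.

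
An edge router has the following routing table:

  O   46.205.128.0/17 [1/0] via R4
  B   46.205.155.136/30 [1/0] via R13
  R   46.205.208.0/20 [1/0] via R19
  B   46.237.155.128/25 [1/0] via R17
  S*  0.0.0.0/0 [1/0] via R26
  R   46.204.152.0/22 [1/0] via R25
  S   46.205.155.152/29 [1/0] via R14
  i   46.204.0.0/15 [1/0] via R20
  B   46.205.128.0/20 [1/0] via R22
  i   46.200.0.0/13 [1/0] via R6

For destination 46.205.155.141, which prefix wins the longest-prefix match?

Entries matching 46.205.155.141:
  0.0.0.0/0 (default, matches everything)
  46.200.0.0/13 (46.200.0.0 - 46.207.255.255)
  46.204.0.0/15 (46.204.0.0 - 46.205.255.255)
  46.205.128.0/17 (46.205.128.0 - 46.205.255.255)
Most specific is 46.205.128.0/17.

46.205.128.0/17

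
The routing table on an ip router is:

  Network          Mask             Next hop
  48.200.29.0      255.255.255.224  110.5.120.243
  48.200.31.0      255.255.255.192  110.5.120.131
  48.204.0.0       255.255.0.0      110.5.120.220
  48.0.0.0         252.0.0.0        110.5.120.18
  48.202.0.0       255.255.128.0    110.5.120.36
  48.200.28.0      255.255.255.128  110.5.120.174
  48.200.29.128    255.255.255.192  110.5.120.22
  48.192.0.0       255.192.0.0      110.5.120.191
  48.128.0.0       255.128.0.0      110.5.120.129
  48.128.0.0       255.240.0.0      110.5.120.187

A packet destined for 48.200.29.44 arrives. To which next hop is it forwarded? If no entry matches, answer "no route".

110.5.120.191

Routes whose prefix contains 48.200.29.44:
  48.0.0.0/6 (48.0.0.0 - 51.255.255.255) -> 110.5.120.18
  48.128.0.0/9 (48.128.0.0 - 48.255.255.255) -> 110.5.120.129
  48.192.0.0/10 (48.192.0.0 - 48.255.255.255) -> 110.5.120.191
More-specific entries that do NOT match:
  48.200.29.0/27 (48.200.29.0 - 48.200.29.31) does not contain 48.200.29.44
  48.200.31.0/26 (48.200.31.0 - 48.200.31.63) does not contain 48.200.29.44
  48.200.29.128/26 (48.200.29.128 - 48.200.29.191) does not contain 48.200.29.44
  48.200.28.0/25 (48.200.28.0 - 48.200.28.127) does not contain 48.200.29.44
  48.202.0.0/17 (48.202.0.0 - 48.202.127.255) does not contain 48.200.29.44
  48.204.0.0/16 (48.204.0.0 - 48.204.255.255) does not contain 48.200.29.44
  48.128.0.0/12 (48.128.0.0 - 48.143.255.255) does not contain 48.200.29.44
Longest matching prefix is /10 -> next hop 110.5.120.191.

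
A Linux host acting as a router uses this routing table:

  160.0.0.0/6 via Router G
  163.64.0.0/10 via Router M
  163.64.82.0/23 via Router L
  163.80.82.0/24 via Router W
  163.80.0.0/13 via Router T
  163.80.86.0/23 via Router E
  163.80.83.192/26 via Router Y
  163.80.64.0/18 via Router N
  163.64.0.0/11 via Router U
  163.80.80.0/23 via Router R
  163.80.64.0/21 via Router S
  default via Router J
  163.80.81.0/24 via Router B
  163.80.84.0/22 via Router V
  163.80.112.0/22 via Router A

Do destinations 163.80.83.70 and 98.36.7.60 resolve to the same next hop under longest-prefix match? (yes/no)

163.80.83.70: longest match 163.80.64.0/18 -> Router N
98.36.7.60: longest match 0.0.0.0/0 -> Router J

no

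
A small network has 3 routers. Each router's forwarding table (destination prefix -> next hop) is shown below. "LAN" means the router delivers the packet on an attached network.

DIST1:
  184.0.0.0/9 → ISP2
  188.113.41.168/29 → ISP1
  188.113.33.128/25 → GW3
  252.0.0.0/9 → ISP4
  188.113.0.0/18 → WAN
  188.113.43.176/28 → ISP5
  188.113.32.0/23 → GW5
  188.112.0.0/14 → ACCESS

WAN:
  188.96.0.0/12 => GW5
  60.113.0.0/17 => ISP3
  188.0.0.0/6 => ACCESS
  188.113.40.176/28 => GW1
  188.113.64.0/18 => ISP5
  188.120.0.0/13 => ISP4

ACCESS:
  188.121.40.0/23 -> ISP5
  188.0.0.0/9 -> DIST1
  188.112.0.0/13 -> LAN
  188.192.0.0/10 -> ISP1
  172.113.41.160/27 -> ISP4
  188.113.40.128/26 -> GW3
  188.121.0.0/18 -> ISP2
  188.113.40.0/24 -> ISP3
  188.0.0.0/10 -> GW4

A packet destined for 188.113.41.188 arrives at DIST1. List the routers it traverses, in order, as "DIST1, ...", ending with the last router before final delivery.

At DIST1: longest match for 188.113.41.188 is 188.113.0.0/18 -> WAN
At WAN: longest match for 188.113.41.188 is 188.0.0.0/6 -> ACCESS
At ACCESS: longest match for 188.113.41.188 is 188.112.0.0/13 -> LAN

DIST1, WAN, ACCESS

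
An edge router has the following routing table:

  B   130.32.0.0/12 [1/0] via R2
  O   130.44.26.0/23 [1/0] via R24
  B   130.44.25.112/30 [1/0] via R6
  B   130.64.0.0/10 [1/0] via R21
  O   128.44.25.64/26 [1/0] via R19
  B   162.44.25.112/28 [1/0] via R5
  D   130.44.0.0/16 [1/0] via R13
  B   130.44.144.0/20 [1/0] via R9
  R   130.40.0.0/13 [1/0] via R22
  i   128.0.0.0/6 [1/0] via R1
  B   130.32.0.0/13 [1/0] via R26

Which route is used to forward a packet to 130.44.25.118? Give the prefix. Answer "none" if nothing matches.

Entries matching 130.44.25.118:
  128.0.0.0/6 (128.0.0.0 - 131.255.255.255)
  130.32.0.0/12 (130.32.0.0 - 130.47.255.255)
  130.40.0.0/13 (130.40.0.0 - 130.47.255.255)
  130.44.0.0/16 (130.44.0.0 - 130.44.255.255)
Most specific is 130.44.0.0/16.

130.44.0.0/16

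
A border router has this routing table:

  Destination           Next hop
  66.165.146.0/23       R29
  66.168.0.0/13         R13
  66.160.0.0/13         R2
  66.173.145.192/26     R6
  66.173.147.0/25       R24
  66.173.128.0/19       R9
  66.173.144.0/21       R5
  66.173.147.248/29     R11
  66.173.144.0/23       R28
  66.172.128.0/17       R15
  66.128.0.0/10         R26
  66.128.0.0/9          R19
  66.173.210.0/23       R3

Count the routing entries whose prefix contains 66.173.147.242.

Prefixes containing 66.173.147.242:
  66.128.0.0/9 (66.128.0.0 - 66.255.255.255)
  66.128.0.0/10 (66.128.0.0 - 66.191.255.255)
  66.168.0.0/13 (66.168.0.0 - 66.175.255.255)
  66.173.128.0/19 (66.173.128.0 - 66.173.159.255)
  66.173.144.0/21 (66.173.144.0 - 66.173.151.255)
Total matching entries: 5.

5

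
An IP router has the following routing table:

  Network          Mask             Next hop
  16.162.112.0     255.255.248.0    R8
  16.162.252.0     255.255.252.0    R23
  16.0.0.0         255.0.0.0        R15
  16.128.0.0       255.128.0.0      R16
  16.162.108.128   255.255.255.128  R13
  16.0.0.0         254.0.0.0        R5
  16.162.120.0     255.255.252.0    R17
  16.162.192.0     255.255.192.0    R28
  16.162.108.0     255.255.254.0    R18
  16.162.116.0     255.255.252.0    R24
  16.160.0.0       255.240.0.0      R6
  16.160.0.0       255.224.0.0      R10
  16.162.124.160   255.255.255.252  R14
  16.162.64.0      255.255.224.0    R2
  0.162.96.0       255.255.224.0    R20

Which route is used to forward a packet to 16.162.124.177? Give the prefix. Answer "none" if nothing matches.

Entries matching 16.162.124.177:
  16.0.0.0/7 (16.0.0.0 - 17.255.255.255)
  16.0.0.0/8 (16.0.0.0 - 16.255.255.255)
  16.128.0.0/9 (16.128.0.0 - 16.255.255.255)
  16.160.0.0/11 (16.160.0.0 - 16.191.255.255)
  16.160.0.0/12 (16.160.0.0 - 16.175.255.255)
Most specific is 16.160.0.0/12.

16.160.0.0/12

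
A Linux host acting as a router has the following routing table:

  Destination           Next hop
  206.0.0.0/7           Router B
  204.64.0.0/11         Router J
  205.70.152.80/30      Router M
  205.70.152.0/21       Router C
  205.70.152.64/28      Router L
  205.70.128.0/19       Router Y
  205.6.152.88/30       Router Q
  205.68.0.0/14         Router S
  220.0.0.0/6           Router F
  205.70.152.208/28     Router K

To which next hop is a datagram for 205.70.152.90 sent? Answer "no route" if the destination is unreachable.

Routes whose prefix contains 205.70.152.90:
  205.68.0.0/14 (205.68.0.0 - 205.71.255.255) -> Router S
  205.70.128.0/19 (205.70.128.0 - 205.70.159.255) -> Router Y
  205.70.152.0/21 (205.70.152.0 - 205.70.159.255) -> Router C
More-specific entries that do NOT match:
  205.70.152.80/30 (205.70.152.80 - 205.70.152.83) does not contain 205.70.152.90
  205.6.152.88/30 (205.6.152.88 - 205.6.152.91) does not contain 205.70.152.90
  205.70.152.64/28 (205.70.152.64 - 205.70.152.79) does not contain 205.70.152.90
  205.70.152.208/28 (205.70.152.208 - 205.70.152.223) does not contain 205.70.152.90
Longest matching prefix is /21 -> next hop Router C.

Router C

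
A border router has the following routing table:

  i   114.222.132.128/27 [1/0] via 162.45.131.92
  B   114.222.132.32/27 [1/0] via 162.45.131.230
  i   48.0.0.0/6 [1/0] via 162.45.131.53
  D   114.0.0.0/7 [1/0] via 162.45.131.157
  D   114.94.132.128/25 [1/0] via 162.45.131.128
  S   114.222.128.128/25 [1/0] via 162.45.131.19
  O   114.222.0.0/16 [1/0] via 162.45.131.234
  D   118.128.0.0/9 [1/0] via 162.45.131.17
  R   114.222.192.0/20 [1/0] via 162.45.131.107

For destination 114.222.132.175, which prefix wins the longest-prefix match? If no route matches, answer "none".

Entries matching 114.222.132.175:
  114.0.0.0/7 (114.0.0.0 - 115.255.255.255)
  114.222.0.0/16 (114.222.0.0 - 114.222.255.255)
Most specific is 114.222.0.0/16.

114.222.0.0/16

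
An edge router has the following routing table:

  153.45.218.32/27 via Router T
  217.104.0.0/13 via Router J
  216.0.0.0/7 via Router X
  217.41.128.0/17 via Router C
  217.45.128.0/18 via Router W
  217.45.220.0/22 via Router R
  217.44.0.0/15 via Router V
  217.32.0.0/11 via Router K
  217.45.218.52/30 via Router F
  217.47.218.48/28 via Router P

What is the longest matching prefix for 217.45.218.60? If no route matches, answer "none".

Entries matching 217.45.218.60:
  216.0.0.0/7 (216.0.0.0 - 217.255.255.255)
  217.32.0.0/11 (217.32.0.0 - 217.63.255.255)
  217.44.0.0/15 (217.44.0.0 - 217.45.255.255)
Most specific is 217.44.0.0/15.

217.44.0.0/15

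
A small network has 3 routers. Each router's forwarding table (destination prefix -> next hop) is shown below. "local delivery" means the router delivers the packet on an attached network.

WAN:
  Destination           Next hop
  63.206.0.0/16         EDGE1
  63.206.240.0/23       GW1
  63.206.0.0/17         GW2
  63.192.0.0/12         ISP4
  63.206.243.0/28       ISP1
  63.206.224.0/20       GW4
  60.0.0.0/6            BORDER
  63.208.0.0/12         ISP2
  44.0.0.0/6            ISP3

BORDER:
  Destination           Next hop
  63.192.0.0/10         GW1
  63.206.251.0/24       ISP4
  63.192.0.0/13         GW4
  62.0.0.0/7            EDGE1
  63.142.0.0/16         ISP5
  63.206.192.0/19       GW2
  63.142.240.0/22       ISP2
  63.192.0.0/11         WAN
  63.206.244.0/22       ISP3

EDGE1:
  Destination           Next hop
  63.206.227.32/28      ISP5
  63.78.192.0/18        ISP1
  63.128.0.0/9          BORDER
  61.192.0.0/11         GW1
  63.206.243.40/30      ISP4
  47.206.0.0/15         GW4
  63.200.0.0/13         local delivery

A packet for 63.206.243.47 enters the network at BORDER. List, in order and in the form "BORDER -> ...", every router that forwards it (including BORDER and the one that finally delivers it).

BORDER -> WAN -> EDGE1

At BORDER: longest match for 63.206.243.47 is 63.192.0.0/11 -> WAN
At WAN: longest match for 63.206.243.47 is 63.206.0.0/16 -> EDGE1
At EDGE1: longest match for 63.206.243.47 is 63.200.0.0/13 -> local delivery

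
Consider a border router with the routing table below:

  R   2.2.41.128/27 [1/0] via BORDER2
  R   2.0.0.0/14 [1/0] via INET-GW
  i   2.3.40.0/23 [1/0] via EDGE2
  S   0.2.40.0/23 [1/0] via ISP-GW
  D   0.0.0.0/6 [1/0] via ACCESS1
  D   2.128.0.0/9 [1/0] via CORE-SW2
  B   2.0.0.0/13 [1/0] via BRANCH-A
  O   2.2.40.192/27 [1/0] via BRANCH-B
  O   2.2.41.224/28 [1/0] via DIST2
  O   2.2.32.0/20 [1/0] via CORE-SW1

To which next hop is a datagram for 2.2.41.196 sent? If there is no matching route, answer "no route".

Routes whose prefix contains 2.2.41.196:
  0.0.0.0/6 (0.0.0.0 - 3.255.255.255) -> ACCESS1
  2.0.0.0/13 (2.0.0.0 - 2.7.255.255) -> BRANCH-A
  2.0.0.0/14 (2.0.0.0 - 2.3.255.255) -> INET-GW
  2.2.32.0/20 (2.2.32.0 - 2.2.47.255) -> CORE-SW1
More-specific entries that do NOT match:
  2.2.41.224/28 (2.2.41.224 - 2.2.41.239) does not contain 2.2.41.196
  2.2.41.128/27 (2.2.41.128 - 2.2.41.159) does not contain 2.2.41.196
  2.2.40.192/27 (2.2.40.192 - 2.2.40.223) does not contain 2.2.41.196
  2.3.40.0/23 (2.3.40.0 - 2.3.41.255) does not contain 2.2.41.196
  0.2.40.0/23 (0.2.40.0 - 0.2.41.255) does not contain 2.2.41.196
Longest matching prefix is /20 -> next hop CORE-SW1.

CORE-SW1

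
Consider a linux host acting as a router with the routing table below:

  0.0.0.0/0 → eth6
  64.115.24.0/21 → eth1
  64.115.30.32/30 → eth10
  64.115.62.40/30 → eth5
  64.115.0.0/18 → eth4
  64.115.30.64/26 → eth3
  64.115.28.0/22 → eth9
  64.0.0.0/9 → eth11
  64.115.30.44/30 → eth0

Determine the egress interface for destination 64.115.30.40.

eth9

Routes whose prefix contains 64.115.30.40:
  0.0.0.0/0 (default, matches everything) -> eth6
  64.0.0.0/9 (64.0.0.0 - 64.127.255.255) -> eth11
  64.115.0.0/18 (64.115.0.0 - 64.115.63.255) -> eth4
  64.115.24.0/21 (64.115.24.0 - 64.115.31.255) -> eth1
  64.115.28.0/22 (64.115.28.0 - 64.115.31.255) -> eth9
More-specific entries that do NOT match:
  64.115.30.32/30 (64.115.30.32 - 64.115.30.35) does not contain 64.115.30.40
  64.115.62.40/30 (64.115.62.40 - 64.115.62.43) does not contain 64.115.30.40
  64.115.30.44/30 (64.115.30.44 - 64.115.30.47) does not contain 64.115.30.40
  64.115.30.64/26 (64.115.30.64 - 64.115.30.127) does not contain 64.115.30.40
Longest matching prefix is /22 -> interface eth9.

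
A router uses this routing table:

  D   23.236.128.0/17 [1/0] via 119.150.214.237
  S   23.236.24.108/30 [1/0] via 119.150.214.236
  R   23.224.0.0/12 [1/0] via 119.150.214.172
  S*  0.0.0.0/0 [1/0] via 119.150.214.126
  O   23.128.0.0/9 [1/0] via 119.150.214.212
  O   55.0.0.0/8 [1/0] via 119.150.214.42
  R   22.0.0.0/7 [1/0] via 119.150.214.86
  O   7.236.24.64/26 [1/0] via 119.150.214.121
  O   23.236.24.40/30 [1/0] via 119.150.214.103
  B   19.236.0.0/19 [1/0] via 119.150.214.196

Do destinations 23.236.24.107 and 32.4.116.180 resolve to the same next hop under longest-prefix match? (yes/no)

23.236.24.107: longest match 23.224.0.0/12 -> 119.150.214.172
32.4.116.180: longest match 0.0.0.0/0 -> 119.150.214.126

no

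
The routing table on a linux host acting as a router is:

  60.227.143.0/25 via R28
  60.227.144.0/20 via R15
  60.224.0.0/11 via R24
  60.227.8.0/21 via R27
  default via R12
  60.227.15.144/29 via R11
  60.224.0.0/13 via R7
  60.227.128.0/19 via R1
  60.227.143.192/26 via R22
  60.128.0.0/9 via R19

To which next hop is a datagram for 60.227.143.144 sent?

Routes whose prefix contains 60.227.143.144:
  0.0.0.0/0 (default, matches everything) -> R12
  60.128.0.0/9 (60.128.0.0 - 60.255.255.255) -> R19
  60.224.0.0/11 (60.224.0.0 - 60.255.255.255) -> R24
  60.224.0.0/13 (60.224.0.0 - 60.231.255.255) -> R7
  60.227.128.0/19 (60.227.128.0 - 60.227.159.255) -> R1
More-specific entries that do NOT match:
  60.227.15.144/29 (60.227.15.144 - 60.227.15.151) does not contain 60.227.143.144
  60.227.143.192/26 (60.227.143.192 - 60.227.143.255) does not contain 60.227.143.144
  60.227.143.0/25 (60.227.143.0 - 60.227.143.127) does not contain 60.227.143.144
  60.227.8.0/21 (60.227.8.0 - 60.227.15.255) does not contain 60.227.143.144
  60.227.144.0/20 (60.227.144.0 - 60.227.159.255) does not contain 60.227.143.144
Longest matching prefix is /19 -> next hop R1.

R1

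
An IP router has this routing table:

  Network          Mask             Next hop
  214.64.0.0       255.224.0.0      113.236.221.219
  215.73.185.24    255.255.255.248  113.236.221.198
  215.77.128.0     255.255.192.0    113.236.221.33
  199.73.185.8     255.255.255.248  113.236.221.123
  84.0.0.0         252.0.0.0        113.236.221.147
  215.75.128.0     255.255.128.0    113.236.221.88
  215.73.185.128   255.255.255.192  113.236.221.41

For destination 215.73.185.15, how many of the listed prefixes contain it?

0

No listed prefix contains 215.73.185.15.
Total matching entries: 0.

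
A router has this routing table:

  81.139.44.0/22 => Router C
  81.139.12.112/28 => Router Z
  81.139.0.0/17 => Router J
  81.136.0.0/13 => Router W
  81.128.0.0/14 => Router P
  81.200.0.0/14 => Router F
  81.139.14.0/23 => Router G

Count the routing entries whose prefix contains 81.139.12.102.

Prefixes containing 81.139.12.102:
  81.136.0.0/13 (81.136.0.0 - 81.143.255.255)
  81.139.0.0/17 (81.139.0.0 - 81.139.127.255)
Total matching entries: 2.

2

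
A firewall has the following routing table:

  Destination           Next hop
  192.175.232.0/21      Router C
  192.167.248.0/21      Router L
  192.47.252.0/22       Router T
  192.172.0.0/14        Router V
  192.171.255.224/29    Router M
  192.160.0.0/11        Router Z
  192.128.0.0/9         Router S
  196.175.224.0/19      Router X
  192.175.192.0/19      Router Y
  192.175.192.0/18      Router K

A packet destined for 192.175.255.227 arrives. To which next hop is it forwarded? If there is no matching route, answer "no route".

Routes whose prefix contains 192.175.255.227:
  192.128.0.0/9 (192.128.0.0 - 192.255.255.255) -> Router S
  192.160.0.0/11 (192.160.0.0 - 192.191.255.255) -> Router Z
  192.172.0.0/14 (192.172.0.0 - 192.175.255.255) -> Router V
  192.175.192.0/18 (192.175.192.0 - 192.175.255.255) -> Router K
More-specific entries that do NOT match:
  192.171.255.224/29 (192.171.255.224 - 192.171.255.231) does not contain 192.175.255.227
  192.47.252.0/22 (192.47.252.0 - 192.47.255.255) does not contain 192.175.255.227
  192.175.232.0/21 (192.175.232.0 - 192.175.239.255) does not contain 192.175.255.227
  192.167.248.0/21 (192.167.248.0 - 192.167.255.255) does not contain 192.175.255.227
  196.175.224.0/19 (196.175.224.0 - 196.175.255.255) does not contain 192.175.255.227
  192.175.192.0/19 (192.175.192.0 - 192.175.223.255) does not contain 192.175.255.227
Longest matching prefix is /18 -> next hop Router K.

Router K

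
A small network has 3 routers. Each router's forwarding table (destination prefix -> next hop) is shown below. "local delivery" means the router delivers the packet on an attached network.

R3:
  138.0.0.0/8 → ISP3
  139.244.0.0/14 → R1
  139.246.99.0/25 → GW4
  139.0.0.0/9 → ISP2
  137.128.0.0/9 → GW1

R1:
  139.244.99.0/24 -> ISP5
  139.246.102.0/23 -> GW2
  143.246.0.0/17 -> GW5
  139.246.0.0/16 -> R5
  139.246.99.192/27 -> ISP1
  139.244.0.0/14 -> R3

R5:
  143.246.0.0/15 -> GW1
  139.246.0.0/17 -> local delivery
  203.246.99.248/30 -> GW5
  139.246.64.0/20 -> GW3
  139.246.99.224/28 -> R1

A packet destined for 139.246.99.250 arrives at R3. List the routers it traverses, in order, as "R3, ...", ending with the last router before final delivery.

At R3: longest match for 139.246.99.250 is 139.244.0.0/14 -> R1
At R1: longest match for 139.246.99.250 is 139.246.0.0/16 -> R5
At R5: longest match for 139.246.99.250 is 139.246.0.0/17 -> local delivery

R3, R1, R5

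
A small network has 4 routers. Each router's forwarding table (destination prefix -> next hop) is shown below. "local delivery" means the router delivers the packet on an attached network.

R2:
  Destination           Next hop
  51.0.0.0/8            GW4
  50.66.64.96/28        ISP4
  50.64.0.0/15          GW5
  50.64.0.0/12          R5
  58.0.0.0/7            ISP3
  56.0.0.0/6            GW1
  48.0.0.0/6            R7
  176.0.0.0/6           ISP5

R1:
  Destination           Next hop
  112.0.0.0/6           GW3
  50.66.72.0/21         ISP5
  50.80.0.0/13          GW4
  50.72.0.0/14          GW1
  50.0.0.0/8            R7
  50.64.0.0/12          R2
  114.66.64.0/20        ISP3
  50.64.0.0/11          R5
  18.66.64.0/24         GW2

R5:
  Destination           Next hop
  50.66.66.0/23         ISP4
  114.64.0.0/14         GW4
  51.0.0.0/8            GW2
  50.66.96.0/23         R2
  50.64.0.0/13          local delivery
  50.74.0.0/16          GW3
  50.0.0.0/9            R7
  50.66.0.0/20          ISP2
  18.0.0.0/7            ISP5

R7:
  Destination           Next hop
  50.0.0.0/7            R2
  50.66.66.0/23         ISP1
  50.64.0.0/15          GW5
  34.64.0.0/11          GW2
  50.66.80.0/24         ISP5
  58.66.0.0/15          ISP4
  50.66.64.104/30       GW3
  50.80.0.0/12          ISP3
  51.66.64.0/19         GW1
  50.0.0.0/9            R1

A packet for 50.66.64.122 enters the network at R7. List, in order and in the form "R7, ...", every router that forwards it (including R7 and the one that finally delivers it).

At R7: longest match for 50.66.64.122 is 50.0.0.0/9 -> R1
At R1: longest match for 50.66.64.122 is 50.64.0.0/12 -> R2
At R2: longest match for 50.66.64.122 is 50.64.0.0/12 -> R5
At R5: longest match for 50.66.64.122 is 50.64.0.0/13 -> local delivery

R7, R1, R2, R5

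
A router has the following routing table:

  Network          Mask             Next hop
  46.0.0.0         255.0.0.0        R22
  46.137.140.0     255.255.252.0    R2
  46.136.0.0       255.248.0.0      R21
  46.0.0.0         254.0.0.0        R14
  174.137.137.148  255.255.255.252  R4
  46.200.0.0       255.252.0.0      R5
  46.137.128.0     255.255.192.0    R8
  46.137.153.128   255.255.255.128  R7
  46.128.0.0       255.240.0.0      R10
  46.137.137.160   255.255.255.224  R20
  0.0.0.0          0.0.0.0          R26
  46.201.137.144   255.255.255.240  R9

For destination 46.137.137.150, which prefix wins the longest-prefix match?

46.137.128.0/18

Entries matching 46.137.137.150:
  0.0.0.0/0 (default, matches everything)
  46.0.0.0/7 (46.0.0.0 - 47.255.255.255)
  46.0.0.0/8 (46.0.0.0 - 46.255.255.255)
  46.128.0.0/12 (46.128.0.0 - 46.143.255.255)
  46.136.0.0/13 (46.136.0.0 - 46.143.255.255)
  46.137.128.0/18 (46.137.128.0 - 46.137.191.255)
Most specific is 46.137.128.0/18.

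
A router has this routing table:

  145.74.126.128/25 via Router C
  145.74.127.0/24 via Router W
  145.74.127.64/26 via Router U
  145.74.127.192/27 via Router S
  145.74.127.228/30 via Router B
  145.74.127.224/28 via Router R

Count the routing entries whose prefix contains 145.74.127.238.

2

Prefixes containing 145.74.127.238:
  145.74.127.0/24 (145.74.127.0 - 145.74.127.255)
  145.74.127.224/28 (145.74.127.224 - 145.74.127.239)
Total matching entries: 2.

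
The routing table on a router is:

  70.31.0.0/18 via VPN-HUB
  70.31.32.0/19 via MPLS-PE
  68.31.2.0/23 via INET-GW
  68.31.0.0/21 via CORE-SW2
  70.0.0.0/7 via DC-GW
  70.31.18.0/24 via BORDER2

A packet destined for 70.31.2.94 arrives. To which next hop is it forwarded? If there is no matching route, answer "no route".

Routes whose prefix contains 70.31.2.94:
  70.0.0.0/7 (70.0.0.0 - 71.255.255.255) -> DC-GW
  70.31.0.0/18 (70.31.0.0 - 70.31.63.255) -> VPN-HUB
More-specific entries that do NOT match:
  70.31.18.0/24 (70.31.18.0 - 70.31.18.255) does not contain 70.31.2.94
  68.31.2.0/23 (68.31.2.0 - 68.31.3.255) does not contain 70.31.2.94
  68.31.0.0/21 (68.31.0.0 - 68.31.7.255) does not contain 70.31.2.94
  70.31.32.0/19 (70.31.32.0 - 70.31.63.255) does not contain 70.31.2.94
Longest matching prefix is /18 -> next hop VPN-HUB.

VPN-HUB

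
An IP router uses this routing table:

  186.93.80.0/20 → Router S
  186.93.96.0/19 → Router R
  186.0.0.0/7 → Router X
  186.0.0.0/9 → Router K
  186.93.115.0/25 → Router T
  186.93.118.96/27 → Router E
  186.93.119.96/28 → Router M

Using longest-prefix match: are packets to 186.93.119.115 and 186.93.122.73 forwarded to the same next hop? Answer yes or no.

yes

186.93.119.115: longest match 186.93.96.0/19 -> Router R
186.93.122.73: longest match 186.93.96.0/19 -> Router R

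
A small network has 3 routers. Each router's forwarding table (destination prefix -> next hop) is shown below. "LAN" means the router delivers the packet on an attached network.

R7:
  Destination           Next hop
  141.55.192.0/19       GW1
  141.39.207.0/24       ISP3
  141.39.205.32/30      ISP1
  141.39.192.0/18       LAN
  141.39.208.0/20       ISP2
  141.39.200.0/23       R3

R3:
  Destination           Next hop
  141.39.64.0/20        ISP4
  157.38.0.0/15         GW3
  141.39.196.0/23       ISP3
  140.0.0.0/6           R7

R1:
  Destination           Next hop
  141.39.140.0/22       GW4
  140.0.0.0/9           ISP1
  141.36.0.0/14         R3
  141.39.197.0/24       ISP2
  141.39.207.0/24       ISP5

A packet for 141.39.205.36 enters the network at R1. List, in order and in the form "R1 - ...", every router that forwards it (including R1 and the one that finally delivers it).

R1 - R3 - R7

At R1: longest match for 141.39.205.36 is 141.36.0.0/14 -> R3
At R3: longest match for 141.39.205.36 is 140.0.0.0/6 -> R7
At R7: longest match for 141.39.205.36 is 141.39.192.0/18 -> LAN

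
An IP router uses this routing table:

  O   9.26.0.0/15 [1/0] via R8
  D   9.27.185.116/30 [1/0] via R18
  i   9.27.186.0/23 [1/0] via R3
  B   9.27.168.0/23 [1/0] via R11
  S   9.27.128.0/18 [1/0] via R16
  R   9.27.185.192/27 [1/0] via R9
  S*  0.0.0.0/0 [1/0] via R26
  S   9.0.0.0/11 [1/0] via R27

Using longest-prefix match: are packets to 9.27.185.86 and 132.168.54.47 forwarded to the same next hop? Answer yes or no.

no

9.27.185.86: longest match 9.27.128.0/18 -> R16
132.168.54.47: longest match 0.0.0.0/0 -> R26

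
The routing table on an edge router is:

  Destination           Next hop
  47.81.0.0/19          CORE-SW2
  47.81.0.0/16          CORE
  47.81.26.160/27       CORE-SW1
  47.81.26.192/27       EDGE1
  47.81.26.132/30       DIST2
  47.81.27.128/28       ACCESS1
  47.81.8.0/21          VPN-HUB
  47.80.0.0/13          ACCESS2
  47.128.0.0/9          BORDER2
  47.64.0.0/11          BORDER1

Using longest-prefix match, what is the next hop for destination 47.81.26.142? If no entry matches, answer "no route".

Routes whose prefix contains 47.81.26.142:
  47.64.0.0/11 (47.64.0.0 - 47.95.255.255) -> BORDER1
  47.80.0.0/13 (47.80.0.0 - 47.87.255.255) -> ACCESS2
  47.81.0.0/16 (47.81.0.0 - 47.81.255.255) -> CORE
  47.81.0.0/19 (47.81.0.0 - 47.81.31.255) -> CORE-SW2
More-specific entries that do NOT match:
  47.81.26.132/30 (47.81.26.132 - 47.81.26.135) does not contain 47.81.26.142
  47.81.27.128/28 (47.81.27.128 - 47.81.27.143) does not contain 47.81.26.142
  47.81.26.160/27 (47.81.26.160 - 47.81.26.191) does not contain 47.81.26.142
  47.81.26.192/27 (47.81.26.192 - 47.81.26.223) does not contain 47.81.26.142
  47.81.8.0/21 (47.81.8.0 - 47.81.15.255) does not contain 47.81.26.142
Longest matching prefix is /19 -> next hop CORE-SW2.

CORE-SW2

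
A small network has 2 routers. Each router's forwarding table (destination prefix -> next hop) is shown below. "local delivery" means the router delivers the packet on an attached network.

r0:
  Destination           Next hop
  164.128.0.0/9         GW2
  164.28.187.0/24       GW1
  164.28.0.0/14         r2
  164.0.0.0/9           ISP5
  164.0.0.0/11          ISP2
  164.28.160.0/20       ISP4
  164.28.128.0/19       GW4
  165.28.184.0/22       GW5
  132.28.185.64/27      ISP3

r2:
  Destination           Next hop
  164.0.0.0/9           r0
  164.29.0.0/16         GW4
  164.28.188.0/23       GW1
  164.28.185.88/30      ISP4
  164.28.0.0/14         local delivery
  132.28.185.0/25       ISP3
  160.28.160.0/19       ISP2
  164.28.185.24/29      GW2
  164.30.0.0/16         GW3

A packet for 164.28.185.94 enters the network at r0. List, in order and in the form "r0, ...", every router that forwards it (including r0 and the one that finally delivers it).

r0, r2

At r0: longest match for 164.28.185.94 is 164.28.0.0/14 -> r2
At r2: longest match for 164.28.185.94 is 164.28.0.0/14 -> local delivery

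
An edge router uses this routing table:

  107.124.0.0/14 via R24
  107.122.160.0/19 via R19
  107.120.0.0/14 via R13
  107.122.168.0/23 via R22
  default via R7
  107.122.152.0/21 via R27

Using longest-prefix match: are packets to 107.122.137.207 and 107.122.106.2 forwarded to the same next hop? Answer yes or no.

yes

107.122.137.207: longest match 107.120.0.0/14 -> R13
107.122.106.2: longest match 107.120.0.0/14 -> R13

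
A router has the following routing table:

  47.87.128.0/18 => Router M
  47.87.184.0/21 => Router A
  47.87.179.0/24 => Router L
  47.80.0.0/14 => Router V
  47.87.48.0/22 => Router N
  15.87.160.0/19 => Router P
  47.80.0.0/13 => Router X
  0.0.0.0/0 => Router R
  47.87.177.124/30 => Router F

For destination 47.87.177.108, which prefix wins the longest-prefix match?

47.87.128.0/18

Entries matching 47.87.177.108:
  0.0.0.0/0 (default, matches everything)
  47.80.0.0/13 (47.80.0.0 - 47.87.255.255)
  47.87.128.0/18 (47.87.128.0 - 47.87.191.255)
Most specific is 47.87.128.0/18.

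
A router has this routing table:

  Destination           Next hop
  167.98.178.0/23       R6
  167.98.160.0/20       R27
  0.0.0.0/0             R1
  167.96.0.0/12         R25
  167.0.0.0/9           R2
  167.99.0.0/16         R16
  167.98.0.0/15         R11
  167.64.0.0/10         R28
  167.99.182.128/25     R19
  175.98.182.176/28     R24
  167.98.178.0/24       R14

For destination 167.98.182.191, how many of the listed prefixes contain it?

5

Prefixes containing 167.98.182.191:
  0.0.0.0/0 (default, matches everything)
  167.0.0.0/9 (167.0.0.0 - 167.127.255.255)
  167.64.0.0/10 (167.64.0.0 - 167.127.255.255)
  167.96.0.0/12 (167.96.0.0 - 167.111.255.255)
  167.98.0.0/15 (167.98.0.0 - 167.99.255.255)
Total matching entries: 5.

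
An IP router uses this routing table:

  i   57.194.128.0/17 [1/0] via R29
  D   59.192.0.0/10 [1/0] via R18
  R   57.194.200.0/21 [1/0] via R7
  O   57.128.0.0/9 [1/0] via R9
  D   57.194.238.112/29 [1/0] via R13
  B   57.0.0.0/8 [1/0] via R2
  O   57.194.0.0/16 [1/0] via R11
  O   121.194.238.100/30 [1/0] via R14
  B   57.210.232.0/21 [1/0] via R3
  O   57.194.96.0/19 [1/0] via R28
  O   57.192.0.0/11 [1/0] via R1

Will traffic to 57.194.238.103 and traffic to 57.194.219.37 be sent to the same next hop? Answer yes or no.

57.194.238.103: longest match 57.194.128.0/17 -> R29
57.194.219.37: longest match 57.194.128.0/17 -> R29

yes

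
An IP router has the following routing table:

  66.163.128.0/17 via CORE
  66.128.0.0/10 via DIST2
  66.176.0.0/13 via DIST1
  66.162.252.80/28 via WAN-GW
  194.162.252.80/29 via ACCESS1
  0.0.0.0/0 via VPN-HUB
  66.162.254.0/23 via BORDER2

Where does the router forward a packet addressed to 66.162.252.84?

Routes whose prefix contains 66.162.252.84:
  0.0.0.0/0 (default, matches everything) -> VPN-HUB
  66.128.0.0/10 (66.128.0.0 - 66.191.255.255) -> DIST2
  66.162.252.80/28 (66.162.252.80 - 66.162.252.95) -> WAN-GW
More-specific entries that do NOT match:
  194.162.252.80/29 (194.162.252.80 - 194.162.252.87) does not contain 66.162.252.84
Longest matching prefix is /28 -> next hop WAN-GW.

WAN-GW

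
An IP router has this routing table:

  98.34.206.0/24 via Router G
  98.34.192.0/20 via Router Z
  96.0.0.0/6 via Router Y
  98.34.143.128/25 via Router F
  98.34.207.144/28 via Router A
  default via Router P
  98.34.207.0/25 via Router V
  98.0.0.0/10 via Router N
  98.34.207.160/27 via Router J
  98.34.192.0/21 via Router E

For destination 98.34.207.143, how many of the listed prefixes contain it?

Prefixes containing 98.34.207.143:
  0.0.0.0/0 (default, matches everything)
  96.0.0.0/6 (96.0.0.0 - 99.255.255.255)
  98.0.0.0/10 (98.0.0.0 - 98.63.255.255)
  98.34.192.0/20 (98.34.192.0 - 98.34.207.255)
Total matching entries: 4.

4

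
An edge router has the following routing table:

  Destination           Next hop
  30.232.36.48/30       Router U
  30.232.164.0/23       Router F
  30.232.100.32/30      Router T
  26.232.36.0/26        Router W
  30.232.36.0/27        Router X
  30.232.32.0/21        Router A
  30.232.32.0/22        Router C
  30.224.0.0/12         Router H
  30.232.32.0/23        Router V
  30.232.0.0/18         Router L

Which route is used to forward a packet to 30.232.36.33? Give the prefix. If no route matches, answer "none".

30.232.32.0/21

Entries matching 30.232.36.33:
  30.224.0.0/12 (30.224.0.0 - 30.239.255.255)
  30.232.0.0/18 (30.232.0.0 - 30.232.63.255)
  30.232.32.0/21 (30.232.32.0 - 30.232.39.255)
Most specific is 30.232.32.0/21.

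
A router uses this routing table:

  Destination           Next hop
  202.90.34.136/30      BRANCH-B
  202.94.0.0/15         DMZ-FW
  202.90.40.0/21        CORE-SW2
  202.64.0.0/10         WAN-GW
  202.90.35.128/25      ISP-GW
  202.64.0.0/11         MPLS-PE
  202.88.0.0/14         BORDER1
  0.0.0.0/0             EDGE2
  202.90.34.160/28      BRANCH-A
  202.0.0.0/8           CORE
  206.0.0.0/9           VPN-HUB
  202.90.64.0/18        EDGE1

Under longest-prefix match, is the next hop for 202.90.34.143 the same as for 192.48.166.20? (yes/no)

202.90.34.143: longest match 202.88.0.0/14 -> BORDER1
192.48.166.20: longest match 0.0.0.0/0 -> EDGE2

no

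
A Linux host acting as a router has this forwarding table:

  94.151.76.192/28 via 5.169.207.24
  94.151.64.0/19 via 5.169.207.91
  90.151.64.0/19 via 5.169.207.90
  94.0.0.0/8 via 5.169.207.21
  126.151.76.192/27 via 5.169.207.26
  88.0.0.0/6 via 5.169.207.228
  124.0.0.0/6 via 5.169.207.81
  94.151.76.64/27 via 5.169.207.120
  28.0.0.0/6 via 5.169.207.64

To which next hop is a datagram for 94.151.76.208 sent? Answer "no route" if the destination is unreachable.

Routes whose prefix contains 94.151.76.208:
  94.0.0.0/8 (94.0.0.0 - 94.255.255.255) -> 5.169.207.21
  94.151.64.0/19 (94.151.64.0 - 94.151.95.255) -> 5.169.207.91
More-specific entries that do NOT match:
  94.151.76.192/28 (94.151.76.192 - 94.151.76.207) does not contain 94.151.76.208
  126.151.76.192/27 (126.151.76.192 - 126.151.76.223) does not contain 94.151.76.208
  94.151.76.64/27 (94.151.76.64 - 94.151.76.95) does not contain 94.151.76.208
Longest matching prefix is /19 -> next hop 5.169.207.91.

5.169.207.91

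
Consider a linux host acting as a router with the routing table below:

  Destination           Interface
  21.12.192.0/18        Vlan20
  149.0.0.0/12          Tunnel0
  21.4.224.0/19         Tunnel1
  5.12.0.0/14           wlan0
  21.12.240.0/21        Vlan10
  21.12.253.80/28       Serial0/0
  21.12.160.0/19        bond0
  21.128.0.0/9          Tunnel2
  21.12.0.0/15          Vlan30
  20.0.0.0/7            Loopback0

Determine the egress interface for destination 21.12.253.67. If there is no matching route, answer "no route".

Vlan20

Routes whose prefix contains 21.12.253.67:
  20.0.0.0/7 (20.0.0.0 - 21.255.255.255) -> Loopback0
  21.12.0.0/15 (21.12.0.0 - 21.13.255.255) -> Vlan30
  21.12.192.0/18 (21.12.192.0 - 21.12.255.255) -> Vlan20
More-specific entries that do NOT match:
  21.12.253.80/28 (21.12.253.80 - 21.12.253.95) does not contain 21.12.253.67
  21.12.240.0/21 (21.12.240.0 - 21.12.247.255) does not contain 21.12.253.67
  21.4.224.0/19 (21.4.224.0 - 21.4.255.255) does not contain 21.12.253.67
  21.12.160.0/19 (21.12.160.0 - 21.12.191.255) does not contain 21.12.253.67
Longest matching prefix is /18 -> interface Vlan20.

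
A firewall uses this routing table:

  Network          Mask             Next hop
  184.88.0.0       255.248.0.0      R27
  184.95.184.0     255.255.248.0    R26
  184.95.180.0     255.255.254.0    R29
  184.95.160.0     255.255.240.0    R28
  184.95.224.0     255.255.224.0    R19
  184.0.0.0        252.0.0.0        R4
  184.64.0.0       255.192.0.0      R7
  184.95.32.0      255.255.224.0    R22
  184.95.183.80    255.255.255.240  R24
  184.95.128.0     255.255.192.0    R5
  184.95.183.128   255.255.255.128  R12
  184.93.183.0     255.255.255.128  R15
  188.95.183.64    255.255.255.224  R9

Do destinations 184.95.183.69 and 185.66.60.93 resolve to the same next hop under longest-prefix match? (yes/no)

184.95.183.69: longest match 184.95.128.0/18 -> R5
185.66.60.93: longest match 184.0.0.0/6 -> R4

no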